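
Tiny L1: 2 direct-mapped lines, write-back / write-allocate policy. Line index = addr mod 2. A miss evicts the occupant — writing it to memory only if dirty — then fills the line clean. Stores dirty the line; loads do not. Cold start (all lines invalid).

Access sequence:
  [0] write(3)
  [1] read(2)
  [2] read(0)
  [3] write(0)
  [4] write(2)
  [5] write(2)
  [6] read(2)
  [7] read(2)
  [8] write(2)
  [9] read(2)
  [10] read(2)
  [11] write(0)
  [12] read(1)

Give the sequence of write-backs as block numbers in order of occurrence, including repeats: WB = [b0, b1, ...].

WB = [0, 2, 3]

0: W B3 -> L1 miss  d=D]
1: R B2 -> L0 miss  d=-]
2: R B0 -> L0 miss  d=-]
3: W B0 -> L0 hit  d=D]
4: W B2 -> L0 miss wb->B0  d=D]
5: W B2 -> L0 hit  d=D]
6: R B2 -> L0 hit  d=D]
7: R B2 -> L0 hit  d=D]
8: W B2 -> L0 hit  d=D]
9: R B2 -> L0 hit  d=D]
10: R B2 -> L0 hit  d=D]
11: W B0 -> L0 miss wb->B2  d=D]
12: R B1 -> L1 miss wb->B3  d=-]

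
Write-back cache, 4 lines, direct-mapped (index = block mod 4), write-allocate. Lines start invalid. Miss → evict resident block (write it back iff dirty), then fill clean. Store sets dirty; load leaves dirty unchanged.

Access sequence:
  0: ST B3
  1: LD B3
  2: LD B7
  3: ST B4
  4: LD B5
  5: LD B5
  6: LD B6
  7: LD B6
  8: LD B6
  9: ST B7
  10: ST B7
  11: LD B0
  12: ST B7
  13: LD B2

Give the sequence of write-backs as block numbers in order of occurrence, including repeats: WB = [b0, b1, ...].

0: W B3 → L3 miss [D]
1: R B3 → L3 hit [D]
2: R B7 → L3 miss wb→B3 [-]
3: W B4 → L0 miss [D]
4: R B5 → L1 miss [-]
5: R B5 → L1 hit [-]
6: R B6 → L2 miss [-]
7: R B6 → L2 hit [-]
8: R B6 → L2 hit [-]
9: W B7 → L3 hit [D]
10: W B7 → L3 hit [D]
11: R B0 → L0 miss wb→B4 [-]
12: W B7 → L3 hit [D]
13: R B2 → L2 miss [-]

WB = [3, 4]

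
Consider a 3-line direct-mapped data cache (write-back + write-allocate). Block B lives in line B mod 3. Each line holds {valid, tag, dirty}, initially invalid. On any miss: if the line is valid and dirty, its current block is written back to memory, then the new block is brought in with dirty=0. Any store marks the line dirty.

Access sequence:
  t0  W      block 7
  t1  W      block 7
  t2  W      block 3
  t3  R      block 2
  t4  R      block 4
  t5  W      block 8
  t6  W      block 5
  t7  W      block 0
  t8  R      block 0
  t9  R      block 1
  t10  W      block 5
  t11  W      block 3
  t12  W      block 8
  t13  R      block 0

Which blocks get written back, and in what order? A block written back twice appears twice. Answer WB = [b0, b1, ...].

0: W B7 → L1 miss [D]
1: W B7 → L1 hit [D]
2: W B3 → L0 miss [D]
3: R B2 → L2 miss [-]
4: R B4 → L1 miss wb→B7 [-]
5: W B8 → L2 miss [D]
6: W B5 → L2 miss wb→B8 [D]
7: W B0 → L0 miss wb→B3 [D]
8: R B0 → L0 hit [D]
9: R B1 → L1 miss [-]
10: W B5 → L2 hit [D]
11: W B3 → L0 miss wb→B0 [D]
12: W B8 → L2 miss wb→B5 [D]
13: R B0 → L0 miss wb→B3 [-]

WB = [7, 8, 3, 0, 5, 3]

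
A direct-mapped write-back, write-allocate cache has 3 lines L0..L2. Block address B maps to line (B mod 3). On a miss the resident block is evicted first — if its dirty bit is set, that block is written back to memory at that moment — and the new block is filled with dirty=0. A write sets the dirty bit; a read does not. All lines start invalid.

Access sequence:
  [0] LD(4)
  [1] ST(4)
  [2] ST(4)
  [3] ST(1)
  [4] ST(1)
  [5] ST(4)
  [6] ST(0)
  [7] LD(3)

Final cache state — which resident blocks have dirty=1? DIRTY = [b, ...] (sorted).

0: R B4 -> L1 miss  d=-]
1: W B4 -> L1 hit  d=D]
2: W B4 -> L1 hit  d=D]
3: W B1 -> L1 miss wb->B4  d=D]
4: W B1 -> L1 hit  d=D]
5: W B4 -> L1 miss wb->B1  d=D]
6: W B0 -> L0 miss  d=D]
7: R B3 -> L0 miss wb->B0  d=-]

DIRTY = [4]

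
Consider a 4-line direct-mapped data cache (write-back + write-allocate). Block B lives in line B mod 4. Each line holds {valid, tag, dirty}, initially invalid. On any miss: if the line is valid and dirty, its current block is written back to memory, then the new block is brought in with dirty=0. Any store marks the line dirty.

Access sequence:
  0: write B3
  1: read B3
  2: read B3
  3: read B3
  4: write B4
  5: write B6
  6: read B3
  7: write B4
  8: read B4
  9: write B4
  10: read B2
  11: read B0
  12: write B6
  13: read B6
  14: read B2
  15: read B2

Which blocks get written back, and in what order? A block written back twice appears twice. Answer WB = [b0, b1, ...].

0: W B3 -> L3 miss  d=D]
1: R B3 -> L3 hit  d=D]
2: R B3 -> L3 hit  d=D]
3: R B3 -> L3 hit  d=D]
4: W B4 -> L0 miss  d=D]
5: W B6 -> L2 miss  d=D]
6: R B3 -> L3 hit  d=D]
7: W B4 -> L0 hit  d=D]
8: R B4 -> L0 hit  d=D]
9: W B4 -> L0 hit  d=D]
10: R B2 -> L2 miss wb->B6  d=-]
11: R B0 -> L0 miss wb->B4  d=-]
12: W B6 -> L2 miss  d=D]
13: R B6 -> L2 hit  d=D]
14: R B2 -> L2 miss wb->B6  d=-]
15: R B2 -> L2 hit  d=-]

WB = [6, 4, 6]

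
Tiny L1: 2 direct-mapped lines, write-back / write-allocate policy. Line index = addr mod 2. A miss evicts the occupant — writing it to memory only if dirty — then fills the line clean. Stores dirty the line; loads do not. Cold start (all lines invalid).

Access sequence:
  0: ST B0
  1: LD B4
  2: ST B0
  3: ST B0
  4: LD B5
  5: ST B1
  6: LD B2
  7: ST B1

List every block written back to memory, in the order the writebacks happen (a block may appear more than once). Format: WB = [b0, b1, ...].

WB = [0, 0]

  0 | W B0 → L0 miss [D]
  1 | R B4 → L0 miss wb→B0 [-]
  2 | W B0 → L0 miss [D]
  3 | W B0 → L0 hit [D]
  4 | R B5 → L1 miss [-]
  5 | W B1 → L1 miss [D]
  6 | R B2 → L0 miss wb→B0 [-]
  7 | W B1 → L1 hit [D]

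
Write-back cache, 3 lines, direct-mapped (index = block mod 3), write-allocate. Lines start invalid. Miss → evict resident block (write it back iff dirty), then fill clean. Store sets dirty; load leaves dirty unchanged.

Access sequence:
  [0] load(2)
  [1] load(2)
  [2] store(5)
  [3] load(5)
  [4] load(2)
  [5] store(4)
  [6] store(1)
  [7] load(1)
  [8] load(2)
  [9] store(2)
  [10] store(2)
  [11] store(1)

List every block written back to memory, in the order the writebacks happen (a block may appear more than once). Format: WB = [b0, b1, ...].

0: R B2 -> L2 miss  d=-]
1: R B2 -> L2 hit  d=-]
2: W B5 -> L2 miss  d=D]
3: R B5 -> L2 hit  d=D]
4: R B2 -> L2 miss wb->B5  d=-]
5: W B4 -> L1 miss  d=D]
6: W B1 -> L1 miss wb->B4  d=D]
7: R B1 -> L1 hit  d=D]
8: R B2 -> L2 hit  d=-]
9: W B2 -> L2 hit  d=D]
10: W B2 -> L2 hit  d=D]
11: W B1 -> L1 hit  d=D]

WB = [5, 4]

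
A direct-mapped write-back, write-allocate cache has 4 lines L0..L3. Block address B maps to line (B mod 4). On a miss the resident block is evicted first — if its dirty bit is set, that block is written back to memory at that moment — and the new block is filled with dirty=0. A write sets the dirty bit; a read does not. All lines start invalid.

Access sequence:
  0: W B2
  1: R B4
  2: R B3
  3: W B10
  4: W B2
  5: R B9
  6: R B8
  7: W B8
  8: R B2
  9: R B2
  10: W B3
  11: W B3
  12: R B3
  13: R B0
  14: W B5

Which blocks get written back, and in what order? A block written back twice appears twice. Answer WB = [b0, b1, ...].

  0 | W B2 → L2 miss [D]
  1 | R B4 → L0 miss [-]
  2 | R B3 → L3 miss [-]
  3 | W B10 → L2 miss wb→B2 [D]
  4 | W B2 → L2 miss wb→B10 [D]
  5 | R B9 → L1 miss [-]
  6 | R B8 → L0 miss [-]
  7 | W B8 → L0 hit [D]
  8 | R B2 → L2 hit [D]
  9 | R B2 → L2 hit [D]
  10 | W B3 → L3 hit [D]
  11 | W B3 → L3 hit [D]
  12 | R B3 → L3 hit [D]
  13 | R B0 → L0 miss wb→B8 [-]
  14 | W B5 → L1 miss [D]

WB = [2, 10, 8]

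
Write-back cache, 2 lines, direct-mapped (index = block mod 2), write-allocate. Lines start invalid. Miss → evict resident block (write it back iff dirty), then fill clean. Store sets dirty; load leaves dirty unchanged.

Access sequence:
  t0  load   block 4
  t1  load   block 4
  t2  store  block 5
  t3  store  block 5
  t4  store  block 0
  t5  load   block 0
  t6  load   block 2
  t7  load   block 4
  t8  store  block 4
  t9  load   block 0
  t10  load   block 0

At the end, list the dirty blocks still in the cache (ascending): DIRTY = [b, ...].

0: R B4 -> L0 miss  d=-]
1: R B4 -> L0 hit  d=-]
2: W B5 -> L1 miss  d=D]
3: W B5 -> L1 hit  d=D]
4: W B0 -> L0 miss  d=D]
5: R B0 -> L0 hit  d=D]
6: R B2 -> L0 miss wb->B0  d=-]
7: R B4 -> L0 miss  d=-]
8: W B4 -> L0 hit  d=D]
9: R B0 -> L0 miss wb->B4  d=-]
10: R B0 -> L0 hit  d=-]

DIRTY = [5]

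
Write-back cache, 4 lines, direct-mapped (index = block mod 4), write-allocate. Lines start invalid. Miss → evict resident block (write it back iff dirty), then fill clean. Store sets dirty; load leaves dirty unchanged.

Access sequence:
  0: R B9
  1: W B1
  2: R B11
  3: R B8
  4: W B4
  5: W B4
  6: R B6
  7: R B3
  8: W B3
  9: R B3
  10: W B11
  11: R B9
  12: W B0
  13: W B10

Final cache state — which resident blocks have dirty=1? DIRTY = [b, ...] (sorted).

DIRTY = [0, 10, 11]

0: R B9 → L1 miss [-]
1: W B1 → L1 miss [D]
2: R B11 → L3 miss [-]
3: R B8 → L0 miss [-]
4: W B4 → L0 miss [D]
5: W B4 → L0 hit [D]
6: R B6 → L2 miss [-]
7: R B3 → L3 miss [-]
8: W B3 → L3 hit [D]
9: R B3 → L3 hit [D]
10: W B11 → L3 miss wb→B3 [D]
11: R B9 → L1 miss wb→B1 [-]
12: W B0 → L0 miss wb→B4 [D]
13: W B10 → L2 miss [D]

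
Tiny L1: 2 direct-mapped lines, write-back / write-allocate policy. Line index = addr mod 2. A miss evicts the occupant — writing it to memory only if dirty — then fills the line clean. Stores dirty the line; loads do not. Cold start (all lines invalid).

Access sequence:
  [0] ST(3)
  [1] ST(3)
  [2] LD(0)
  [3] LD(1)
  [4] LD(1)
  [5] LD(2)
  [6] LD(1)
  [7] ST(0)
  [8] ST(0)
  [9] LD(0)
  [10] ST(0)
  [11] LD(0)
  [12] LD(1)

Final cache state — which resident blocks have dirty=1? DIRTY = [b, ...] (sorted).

DIRTY = [0]

0: W B3 → L1 miss [D]
1: W B3 → L1 hit [D]
2: R B0 → L0 miss [-]
3: R B1 → L1 miss wb→B3 [-]
4: R B1 → L1 hit [-]
5: R B2 → L0 miss [-]
6: R B1 → L1 hit [-]
7: W B0 → L0 miss [D]
8: W B0 → L0 hit [D]
9: R B0 → L0 hit [D]
10: W B0 → L0 hit [D]
11: R B0 → L0 hit [D]
12: R B1 → L1 hit [-]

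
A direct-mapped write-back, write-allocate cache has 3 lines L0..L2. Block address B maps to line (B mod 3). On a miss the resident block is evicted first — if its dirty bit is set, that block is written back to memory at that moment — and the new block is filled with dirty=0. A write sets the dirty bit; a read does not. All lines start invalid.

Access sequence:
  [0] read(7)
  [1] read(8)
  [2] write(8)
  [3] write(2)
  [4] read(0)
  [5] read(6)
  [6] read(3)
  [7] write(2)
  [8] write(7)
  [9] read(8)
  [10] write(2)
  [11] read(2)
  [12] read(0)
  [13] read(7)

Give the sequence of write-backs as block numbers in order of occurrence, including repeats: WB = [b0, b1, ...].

WB = [8, 2]

  0 | R B7 → L1 miss [-]
  1 | R B8 → L2 miss [-]
  2 | W B8 → L2 hit [D]
  3 | W B2 → L2 miss wb→B8 [D]
  4 | R B0 → L0 miss [-]
  5 | R B6 → L0 miss [-]
  6 | R B3 → L0 miss [-]
  7 | W B2 → L2 hit [D]
  8 | W B7 → L1 hit [D]
  9 | R B8 → L2 miss wb→B2 [-]
  10 | W B2 → L2 miss [D]
  11 | R B2 → L2 hit [D]
  12 | R B0 → L0 miss [-]
  13 | R B7 → L1 hit [D]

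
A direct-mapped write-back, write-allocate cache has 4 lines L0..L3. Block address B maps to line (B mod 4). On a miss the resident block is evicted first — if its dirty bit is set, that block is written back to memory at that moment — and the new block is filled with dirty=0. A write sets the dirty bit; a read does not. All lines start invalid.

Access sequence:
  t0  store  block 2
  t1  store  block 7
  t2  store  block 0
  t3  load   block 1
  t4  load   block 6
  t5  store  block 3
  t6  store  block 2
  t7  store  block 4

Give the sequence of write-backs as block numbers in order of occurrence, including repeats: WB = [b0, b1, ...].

  0 | W B2 → L2 miss [D]
  1 | W B7 → L3 miss [D]
  2 | W B0 → L0 miss [D]
  3 | R B1 → L1 miss [-]
  4 | R B6 → L2 miss wb→B2 [-]
  5 | W B3 → L3 miss wb→B7 [D]
  6 | W B2 → L2 miss [D]
  7 | W B4 → L0 miss wb→B0 [D]

WB = [2, 7, 0]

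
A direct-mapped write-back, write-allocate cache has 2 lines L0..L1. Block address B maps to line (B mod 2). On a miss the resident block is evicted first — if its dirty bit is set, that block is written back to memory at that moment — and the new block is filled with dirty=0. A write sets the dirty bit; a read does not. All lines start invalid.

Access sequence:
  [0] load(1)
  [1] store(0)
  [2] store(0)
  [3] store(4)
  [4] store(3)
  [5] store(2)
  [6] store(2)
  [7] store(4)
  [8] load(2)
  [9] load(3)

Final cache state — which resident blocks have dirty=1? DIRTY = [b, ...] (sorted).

DIRTY = [3]

0: R B1 -> L1 miss  d=-]
1: W B0 -> L0 miss  d=D]
2: W B0 -> L0 hit  d=D]
3: W B4 -> L0 miss wb->B0  d=D]
4: W B3 -> L1 miss  d=D]
5: W B2 -> L0 miss wb->B4  d=D]
6: W B2 -> L0 hit  d=D]
7: W B4 -> L0 miss wb->B2  d=D]
8: R B2 -> L0 miss wb->B4  d=-]
9: R B3 -> L1 hit  d=D]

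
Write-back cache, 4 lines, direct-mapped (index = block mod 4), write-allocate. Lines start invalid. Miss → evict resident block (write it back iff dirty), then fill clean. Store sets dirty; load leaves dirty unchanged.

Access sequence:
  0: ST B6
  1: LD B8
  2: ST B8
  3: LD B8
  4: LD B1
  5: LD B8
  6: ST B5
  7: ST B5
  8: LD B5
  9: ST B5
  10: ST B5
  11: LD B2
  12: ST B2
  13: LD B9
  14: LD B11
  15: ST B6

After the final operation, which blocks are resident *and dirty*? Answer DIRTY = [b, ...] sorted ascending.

DIRTY = [6, 8]

0: W B6 → L2 miss [D]
1: R B8 → L0 miss [-]
2: W B8 → L0 hit [D]
3: R B8 → L0 hit [D]
4: R B1 → L1 miss [-]
5: R B8 → L0 hit [D]
6: W B5 → L1 miss [D]
7: W B5 → L1 hit [D]
8: R B5 → L1 hit [D]
9: W B5 → L1 hit [D]
10: W B5 → L1 hit [D]
11: R B2 → L2 miss wb→B6 [-]
12: W B2 → L2 hit [D]
13: R B9 → L1 miss wb→B5 [-]
14: R B11 → L3 miss [-]
15: W B6 → L2 miss wb→B2 [D]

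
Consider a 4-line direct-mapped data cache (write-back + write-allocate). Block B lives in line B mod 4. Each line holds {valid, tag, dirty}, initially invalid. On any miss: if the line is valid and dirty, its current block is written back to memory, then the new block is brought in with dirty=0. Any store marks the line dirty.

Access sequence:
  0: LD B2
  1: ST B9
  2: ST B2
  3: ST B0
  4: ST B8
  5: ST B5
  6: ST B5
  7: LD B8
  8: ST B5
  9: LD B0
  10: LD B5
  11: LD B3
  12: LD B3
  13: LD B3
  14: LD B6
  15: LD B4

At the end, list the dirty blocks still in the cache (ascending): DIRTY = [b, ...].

DIRTY = [5]

0: R B2 → L2 miss [-]
1: W B9 → L1 miss [D]
2: W B2 → L2 hit [D]
3: W B0 → L0 miss [D]
4: W B8 → L0 miss wb→B0 [D]
5: W B5 → L1 miss wb→B9 [D]
6: W B5 → L1 hit [D]
7: R B8 → L0 hit [D]
8: W B5 → L1 hit [D]
9: R B0 → L0 miss wb→B8 [-]
10: R B5 → L1 hit [D]
11: R B3 → L3 miss [-]
12: R B3 → L3 hit [-]
13: R B3 → L3 hit [-]
14: R B6 → L2 miss wb→B2 [-]
15: R B4 → L0 miss [-]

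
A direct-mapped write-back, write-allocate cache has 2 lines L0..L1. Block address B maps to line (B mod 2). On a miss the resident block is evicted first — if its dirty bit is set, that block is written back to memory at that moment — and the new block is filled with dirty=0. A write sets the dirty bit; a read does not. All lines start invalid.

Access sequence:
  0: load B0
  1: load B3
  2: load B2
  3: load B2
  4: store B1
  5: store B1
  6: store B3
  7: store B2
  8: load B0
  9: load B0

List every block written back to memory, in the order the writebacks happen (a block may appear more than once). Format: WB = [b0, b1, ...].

0: R B0 -> L0 miss  d=-]
1: R B3 -> L1 miss  d=-]
2: R B2 -> L0 miss  d=-]
3: R B2 -> L0 hit  d=-]
4: W B1 -> L1 miss  d=D]
5: W B1 -> L1 hit  d=D]
6: W B3 -> L1 miss wb->B1  d=D]
7: W B2 -> L0 hit  d=D]
8: R B0 -> L0 miss wb->B2  d=-]
9: R B0 -> L0 hit  d=-]

WB = [1, 2]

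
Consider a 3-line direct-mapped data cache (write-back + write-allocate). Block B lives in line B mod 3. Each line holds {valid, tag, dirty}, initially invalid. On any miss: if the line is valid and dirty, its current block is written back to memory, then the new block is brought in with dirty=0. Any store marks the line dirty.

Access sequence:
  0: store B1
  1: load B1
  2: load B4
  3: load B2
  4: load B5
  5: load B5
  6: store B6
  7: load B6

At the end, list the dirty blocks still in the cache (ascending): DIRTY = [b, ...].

DIRTY = [6]

0: W B1 -> L1 miss  d=D]
1: R B1 -> L1 hit  d=D]
2: R B4 -> L1 miss wb->B1  d=-]
3: R B2 -> L2 miss  d=-]
4: R B5 -> L2 miss  d=-]
5: R B5 -> L2 hit  d=-]
6: W B6 -> L0 miss  d=D]
7: R B6 -> L0 hit  d=D]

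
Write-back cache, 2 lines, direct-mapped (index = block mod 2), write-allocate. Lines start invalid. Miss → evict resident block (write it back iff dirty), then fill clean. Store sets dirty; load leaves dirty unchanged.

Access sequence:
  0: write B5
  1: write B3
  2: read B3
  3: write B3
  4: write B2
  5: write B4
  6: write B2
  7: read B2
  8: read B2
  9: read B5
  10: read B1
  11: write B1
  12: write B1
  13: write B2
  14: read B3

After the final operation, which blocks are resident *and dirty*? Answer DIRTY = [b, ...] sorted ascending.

0: W B5 → L1 miss [D]
1: W B3 → L1 miss wb→B5 [D]
2: R B3 → L1 hit [D]
3: W B3 → L1 hit [D]
4: W B2 → L0 miss [D]
5: W B4 → L0 miss wb→B2 [D]
6: W B2 → L0 miss wb→B4 [D]
7: R B2 → L0 hit [D]
8: R B2 → L0 hit [D]
9: R B5 → L1 miss wb→B3 [-]
10: R B1 → L1 miss [-]
11: W B1 → L1 hit [D]
12: W B1 → L1 hit [D]
13: W B2 → L0 hit [D]
14: R B3 → L1 miss wb→B1 [-]

DIRTY = [2]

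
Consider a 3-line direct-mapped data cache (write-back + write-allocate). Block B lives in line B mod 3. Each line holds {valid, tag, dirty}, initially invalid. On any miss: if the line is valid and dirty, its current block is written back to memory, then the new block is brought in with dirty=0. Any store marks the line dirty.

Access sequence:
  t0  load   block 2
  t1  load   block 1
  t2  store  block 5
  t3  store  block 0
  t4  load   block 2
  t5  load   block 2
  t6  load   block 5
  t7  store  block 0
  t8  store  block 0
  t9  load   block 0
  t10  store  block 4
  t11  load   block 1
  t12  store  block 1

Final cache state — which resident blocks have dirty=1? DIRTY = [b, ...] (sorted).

0: R B2 -> L2 miss  d=-]
1: R B1 -> L1 miss  d=-]
2: W B5 -> L2 miss  d=D]
3: W B0 -> L0 miss  d=D]
4: R B2 -> L2 miss wb->B5  d=-]
5: R B2 -> L2 hit  d=-]
6: R B5 -> L2 miss  d=-]
7: W B0 -> L0 hit  d=D]
8: W B0 -> L0 hit  d=D]
9: R B0 -> L0 hit  d=D]
10: W B4 -> L1 miss  d=D]
11: R B1 -> L1 miss wb->B4  d=-]
12: W B1 -> L1 hit  d=D]

DIRTY = [0, 1]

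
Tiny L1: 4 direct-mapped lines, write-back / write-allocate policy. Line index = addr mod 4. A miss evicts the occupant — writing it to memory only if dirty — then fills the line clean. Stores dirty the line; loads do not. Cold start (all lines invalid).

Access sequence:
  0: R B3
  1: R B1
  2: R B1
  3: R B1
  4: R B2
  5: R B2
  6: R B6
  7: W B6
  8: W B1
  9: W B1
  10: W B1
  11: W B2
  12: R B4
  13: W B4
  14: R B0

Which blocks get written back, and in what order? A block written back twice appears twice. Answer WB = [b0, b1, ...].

  0 | R B3 → L3 miss [-]
  1 | R B1 → L1 miss [-]
  2 | R B1 → L1 hit [-]
  3 | R B1 → L1 hit [-]
  4 | R B2 → L2 miss [-]
  5 | R B2 → L2 hit [-]
  6 | R B6 → L2 miss [-]
  7 | W B6 → L2 hit [D]
  8 | W B1 → L1 hit [D]
  9 | W B1 → L1 hit [D]
  10 | W B1 → L1 hit [D]
  11 | W B2 → L2 miss wb→B6 [D]
  12 | R B4 → L0 miss [-]
  13 | W B4 → L0 hit [D]
  14 | R B0 → L0 miss wb→B4 [-]

WB = [6, 4]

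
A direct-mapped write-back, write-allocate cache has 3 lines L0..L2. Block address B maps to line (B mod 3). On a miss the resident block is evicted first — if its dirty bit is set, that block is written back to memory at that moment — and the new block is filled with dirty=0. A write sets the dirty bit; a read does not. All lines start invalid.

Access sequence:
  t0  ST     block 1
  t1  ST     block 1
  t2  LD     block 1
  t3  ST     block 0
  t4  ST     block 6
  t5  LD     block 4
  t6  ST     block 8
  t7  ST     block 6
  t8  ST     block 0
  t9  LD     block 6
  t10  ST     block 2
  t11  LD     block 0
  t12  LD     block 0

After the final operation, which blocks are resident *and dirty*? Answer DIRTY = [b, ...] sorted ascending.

DIRTY = [2]

  0 | W B1 → L1 miss [D]
  1 | W B1 → L1 hit [D]
  2 | R B1 → L1 hit [D]
  3 | W B0 → L0 miss [D]
  4 | W B6 → L0 miss wb→B0 [D]
  5 | R B4 → L1 miss wb→B1 [-]
  6 | W B8 → L2 miss [D]
  7 | W B6 → L0 hit [D]
  8 | W B0 → L0 miss wb→B6 [D]
  9 | R B6 → L0 miss wb→B0 [-]
  10 | W B2 → L2 miss wb→B8 [D]
  11 | R B0 → L0 miss [-]
  12 | R B0 → L0 hit [-]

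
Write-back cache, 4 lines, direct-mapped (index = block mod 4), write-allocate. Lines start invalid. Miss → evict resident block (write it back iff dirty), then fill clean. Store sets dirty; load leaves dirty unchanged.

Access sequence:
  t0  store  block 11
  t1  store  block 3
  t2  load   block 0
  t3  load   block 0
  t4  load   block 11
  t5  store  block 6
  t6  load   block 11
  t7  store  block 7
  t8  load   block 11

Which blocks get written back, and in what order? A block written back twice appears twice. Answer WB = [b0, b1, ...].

WB = [11, 3, 7]

  0 | W B11 → L3 miss [D]
  1 | W B3 → L3 miss wb→B11 [D]
  2 | R B0 → L0 miss [-]
  3 | R B0 → L0 hit [-]
  4 | R B11 → L3 miss wb→B3 [-]
  5 | W B6 → L2 miss [D]
  6 | R B11 → L3 hit [-]
  7 | W B7 → L3 miss [D]
  8 | R B11 → L3 miss wb→B7 [-]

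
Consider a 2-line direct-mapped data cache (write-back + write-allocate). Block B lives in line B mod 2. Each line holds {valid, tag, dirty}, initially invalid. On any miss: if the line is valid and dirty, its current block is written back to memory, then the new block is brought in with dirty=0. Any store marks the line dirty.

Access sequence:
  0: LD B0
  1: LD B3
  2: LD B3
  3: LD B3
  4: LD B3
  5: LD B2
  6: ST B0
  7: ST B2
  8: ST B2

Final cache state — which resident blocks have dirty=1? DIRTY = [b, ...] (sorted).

DIRTY = [2]

  0 | R B0 → L0 miss [-]
  1 | R B3 → L1 miss [-]
  2 | R B3 → L1 hit [-]
  3 | R B3 → L1 hit [-]
  4 | R B3 → L1 hit [-]
  5 | R B2 → L0 miss [-]
  6 | W B0 → L0 miss [D]
  7 | W B2 → L0 miss wb→B0 [D]
  8 | W B2 → L0 hit [D]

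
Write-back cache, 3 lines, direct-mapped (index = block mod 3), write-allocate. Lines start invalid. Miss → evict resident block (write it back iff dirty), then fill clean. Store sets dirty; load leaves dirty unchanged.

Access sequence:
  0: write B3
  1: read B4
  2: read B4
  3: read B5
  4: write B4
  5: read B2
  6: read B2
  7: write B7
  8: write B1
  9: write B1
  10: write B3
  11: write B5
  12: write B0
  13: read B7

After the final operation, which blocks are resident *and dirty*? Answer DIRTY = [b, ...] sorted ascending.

DIRTY = [0, 5]

0: W B3 -> L0 miss  d=D]
1: R B4 -> L1 miss  d=-]
2: R B4 -> L1 hit  d=-]
3: R B5 -> L2 miss  d=-]
4: W B4 -> L1 hit  d=D]
5: R B2 -> L2 miss  d=-]
6: R B2 -> L2 hit  d=-]
7: W B7 -> L1 miss wb->B4  d=D]
8: W B1 -> L1 miss wb->B7  d=D]
9: W B1 -> L1 hit  d=D]
10: W B3 -> L0 hit  d=D]
11: W B5 -> L2 miss  d=D]
12: W B0 -> L0 miss wb->B3  d=D]
13: R B7 -> L1 miss wb->B1  d=-]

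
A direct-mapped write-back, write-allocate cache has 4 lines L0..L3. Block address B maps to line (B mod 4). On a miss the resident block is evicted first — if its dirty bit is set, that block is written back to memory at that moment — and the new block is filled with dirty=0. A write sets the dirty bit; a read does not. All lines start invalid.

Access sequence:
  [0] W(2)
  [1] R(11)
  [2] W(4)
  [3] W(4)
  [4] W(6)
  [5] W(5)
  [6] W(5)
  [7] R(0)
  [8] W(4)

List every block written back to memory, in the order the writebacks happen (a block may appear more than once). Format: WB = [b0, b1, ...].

  0 | W B2 → L2 miss [D]
  1 | R B11 → L3 miss [-]
  2 | W B4 → L0 miss [D]
  3 | W B4 → L0 hit [D]
  4 | W B6 → L2 miss wb→B2 [D]
  5 | W B5 → L1 miss [D]
  6 | W B5 → L1 hit [D]
  7 | R B0 → L0 miss wb→B4 [-]
  8 | W B4 → L0 miss [D]

WB = [2, 4]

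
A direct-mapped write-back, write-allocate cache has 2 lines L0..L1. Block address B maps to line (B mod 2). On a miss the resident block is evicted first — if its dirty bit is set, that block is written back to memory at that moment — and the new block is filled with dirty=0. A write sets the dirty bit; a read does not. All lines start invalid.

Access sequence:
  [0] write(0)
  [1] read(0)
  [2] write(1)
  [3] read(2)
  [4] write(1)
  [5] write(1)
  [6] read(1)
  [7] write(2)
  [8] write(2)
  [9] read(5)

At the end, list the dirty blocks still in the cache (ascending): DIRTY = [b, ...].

DIRTY = [2]

  0 | W B0 → L0 miss [D]
  1 | R B0 → L0 hit [D]
  2 | W B1 → L1 miss [D]
  3 | R B2 → L0 miss wb→B0 [-]
  4 | W B1 → L1 hit [D]
  5 | W B1 → L1 hit [D]
  6 | R B1 → L1 hit [D]
  7 | W B2 → L0 hit [D]
  8 | W B2 → L0 hit [D]
  9 | R B5 → L1 miss wb→B1 [-]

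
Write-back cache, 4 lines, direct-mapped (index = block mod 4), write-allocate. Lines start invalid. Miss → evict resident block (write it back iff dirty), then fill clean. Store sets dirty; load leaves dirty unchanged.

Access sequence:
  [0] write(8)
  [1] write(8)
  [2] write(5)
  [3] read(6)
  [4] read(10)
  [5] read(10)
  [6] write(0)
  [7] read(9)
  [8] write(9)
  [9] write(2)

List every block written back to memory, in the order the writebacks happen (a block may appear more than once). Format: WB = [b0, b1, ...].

WB = [8, 5]

  0 | W B8 → L0 miss [D]
  1 | W B8 → L0 hit [D]
  2 | W B5 → L1 miss [D]
  3 | R B6 → L2 miss [-]
  4 | R B10 → L2 miss [-]
  5 | R B10 → L2 hit [-]
  6 | W B0 → L0 miss wb→B8 [D]
  7 | R B9 → L1 miss wb→B5 [-]
  8 | W B9 → L1 hit [D]
  9 | W B2 → L2 miss [D]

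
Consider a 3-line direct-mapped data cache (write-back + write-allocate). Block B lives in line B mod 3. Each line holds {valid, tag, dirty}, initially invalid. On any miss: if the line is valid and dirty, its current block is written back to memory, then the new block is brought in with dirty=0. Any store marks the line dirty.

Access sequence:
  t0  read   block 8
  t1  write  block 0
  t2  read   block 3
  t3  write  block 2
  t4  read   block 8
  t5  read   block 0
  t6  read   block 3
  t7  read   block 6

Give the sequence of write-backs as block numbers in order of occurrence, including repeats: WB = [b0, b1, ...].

WB = [0, 2]

  0 | R B8 → L2 miss [-]
  1 | W B0 → L0 miss [D]
  2 | R B3 → L0 miss wb→B0 [-]
  3 | W B2 → L2 miss [D]
  4 | R B8 → L2 miss wb→B2 [-]
  5 | R B0 → L0 miss [-]
  6 | R B3 → L0 miss [-]
  7 | R B6 → L0 miss [-]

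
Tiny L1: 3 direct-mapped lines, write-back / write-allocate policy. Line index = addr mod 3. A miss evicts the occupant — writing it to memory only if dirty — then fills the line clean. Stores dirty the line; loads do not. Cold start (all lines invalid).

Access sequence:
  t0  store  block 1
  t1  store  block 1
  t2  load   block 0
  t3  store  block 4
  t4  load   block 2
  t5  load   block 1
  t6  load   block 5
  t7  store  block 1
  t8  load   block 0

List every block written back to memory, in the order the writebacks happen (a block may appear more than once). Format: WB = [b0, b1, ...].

0: W B1 → L1 miss [D]
1: W B1 → L1 hit [D]
2: R B0 → L0 miss [-]
3: W B4 → L1 miss wb→B1 [D]
4: R B2 → L2 miss [-]
5: R B1 → L1 miss wb→B4 [-]
6: R B5 → L2 miss [-]
7: W B1 → L1 hit [D]
8: R B0 → L0 hit [-]

WB = [1, 4]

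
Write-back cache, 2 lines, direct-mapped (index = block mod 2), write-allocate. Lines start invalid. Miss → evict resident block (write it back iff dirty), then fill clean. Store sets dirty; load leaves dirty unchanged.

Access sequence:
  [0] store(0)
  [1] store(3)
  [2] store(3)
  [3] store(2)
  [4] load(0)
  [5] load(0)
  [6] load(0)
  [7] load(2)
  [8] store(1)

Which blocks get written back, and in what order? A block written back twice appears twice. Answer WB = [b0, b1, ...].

0: W B0 → L0 miss [D]
1: W B3 → L1 miss [D]
2: W B3 → L1 hit [D]
3: W B2 → L0 miss wb→B0 [D]
4: R B0 → L0 miss wb→B2 [-]
5: R B0 → L0 hit [-]
6: R B0 → L0 hit [-]
7: R B2 → L0 miss [-]
8: W B1 → L1 miss wb→B3 [D]

WB = [0, 2, 3]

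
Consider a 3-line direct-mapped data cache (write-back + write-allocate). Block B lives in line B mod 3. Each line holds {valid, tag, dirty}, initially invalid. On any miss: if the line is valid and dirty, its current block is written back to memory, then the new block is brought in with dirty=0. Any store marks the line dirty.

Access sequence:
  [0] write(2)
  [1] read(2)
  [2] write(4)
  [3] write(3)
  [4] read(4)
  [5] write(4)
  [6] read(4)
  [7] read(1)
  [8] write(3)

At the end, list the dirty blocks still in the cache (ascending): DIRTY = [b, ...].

DIRTY = [2, 3]

  0 | W B2 → L2 miss [D]
  1 | R B2 → L2 hit [D]
  2 | W B4 → L1 miss [D]
  3 | W B3 → L0 miss [D]
  4 | R B4 → L1 hit [D]
  5 | W B4 → L1 hit [D]
  6 | R B4 → L1 hit [D]
  7 | R B1 → L1 miss wb→B4 [-]
  8 | W B3 → L0 hit [D]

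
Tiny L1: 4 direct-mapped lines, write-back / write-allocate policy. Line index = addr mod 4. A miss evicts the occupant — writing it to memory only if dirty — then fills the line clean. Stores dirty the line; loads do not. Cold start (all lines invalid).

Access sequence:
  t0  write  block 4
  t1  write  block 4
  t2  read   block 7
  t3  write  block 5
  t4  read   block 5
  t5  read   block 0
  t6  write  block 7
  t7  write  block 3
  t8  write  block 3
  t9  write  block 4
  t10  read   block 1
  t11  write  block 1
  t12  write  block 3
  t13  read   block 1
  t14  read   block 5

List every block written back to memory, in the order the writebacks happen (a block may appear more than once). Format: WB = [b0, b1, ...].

0: W B4 → L0 miss [D]
1: W B4 → L0 hit [D]
2: R B7 → L3 miss [-]
3: W B5 → L1 miss [D]
4: R B5 → L1 hit [D]
5: R B0 → L0 miss wb→B4 [-]
6: W B7 → L3 hit [D]
7: W B3 → L3 miss wb→B7 [D]
8: W B3 → L3 hit [D]
9: W B4 → L0 miss [D]
10: R B1 → L1 miss wb→B5 [-]
11: W B1 → L1 hit [D]
12: W B3 → L3 hit [D]
13: R B1 → L1 hit [D]
14: R B5 → L1 miss wb→B1 [-]

WB = [4, 7, 5, 1]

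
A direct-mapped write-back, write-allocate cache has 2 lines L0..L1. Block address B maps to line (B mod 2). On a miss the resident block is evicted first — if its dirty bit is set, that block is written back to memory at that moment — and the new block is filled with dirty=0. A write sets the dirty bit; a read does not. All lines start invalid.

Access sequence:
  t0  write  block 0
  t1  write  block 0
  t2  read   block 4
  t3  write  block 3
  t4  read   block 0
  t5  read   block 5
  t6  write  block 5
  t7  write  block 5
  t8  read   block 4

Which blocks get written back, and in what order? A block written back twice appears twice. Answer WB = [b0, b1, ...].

WB = [0, 3]

0: W B0 -> L0 miss  d=D]
1: W B0 -> L0 hit  d=D]
2: R B4 -> L0 miss wb->B0  d=-]
3: W B3 -> L1 miss  d=D]
4: R B0 -> L0 miss  d=-]
5: R B5 -> L1 miss wb->B3  d=-]
6: W B5 -> L1 hit  d=D]
7: W B5 -> L1 hit  d=D]
8: R B4 -> L0 miss  d=-]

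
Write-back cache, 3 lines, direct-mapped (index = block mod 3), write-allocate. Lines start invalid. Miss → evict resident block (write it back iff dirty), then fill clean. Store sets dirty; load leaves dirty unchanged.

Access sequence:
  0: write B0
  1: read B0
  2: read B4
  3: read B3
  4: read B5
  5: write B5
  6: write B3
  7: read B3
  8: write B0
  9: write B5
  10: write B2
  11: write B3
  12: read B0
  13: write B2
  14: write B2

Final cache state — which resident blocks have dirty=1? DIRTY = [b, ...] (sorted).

DIRTY = [2]

0: W B0 → L0 miss [D]
1: R B0 → L0 hit [D]
2: R B4 → L1 miss [-]
3: R B3 → L0 miss wb→B0 [-]
4: R B5 → L2 miss [-]
5: W B5 → L2 hit [D]
6: W B3 → L0 hit [D]
7: R B3 → L0 hit [D]
8: W B0 → L0 miss wb→B3 [D]
9: W B5 → L2 hit [D]
10: W B2 → L2 miss wb→B5 [D]
11: W B3 → L0 miss wb→B0 [D]
12: R B0 → L0 miss wb→B3 [-]
13: W B2 → L2 hit [D]
14: W B2 → L2 hit [D]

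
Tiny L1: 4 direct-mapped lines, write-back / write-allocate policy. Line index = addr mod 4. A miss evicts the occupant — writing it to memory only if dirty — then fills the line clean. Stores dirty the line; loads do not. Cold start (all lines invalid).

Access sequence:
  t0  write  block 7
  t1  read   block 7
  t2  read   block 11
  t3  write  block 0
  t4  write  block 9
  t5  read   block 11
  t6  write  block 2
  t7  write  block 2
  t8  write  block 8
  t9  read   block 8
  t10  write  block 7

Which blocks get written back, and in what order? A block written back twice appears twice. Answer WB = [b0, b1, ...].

0: W B7 -> L3 miss  d=D]
1: R B7 -> L3 hit  d=D]
2: R B11 -> L3 miss wb->B7  d=-]
3: W B0 -> L0 miss  d=D]
4: W B9 -> L1 miss  d=D]
5: R B11 -> L3 hit  d=-]
6: W B2 -> L2 miss  d=D]
7: W B2 -> L2 hit  d=D]
8: W B8 -> L0 miss wb->B0  d=D]
9: R B8 -> L0 hit  d=D]
10: W B7 -> L3 miss  d=D]

WB = [7, 0]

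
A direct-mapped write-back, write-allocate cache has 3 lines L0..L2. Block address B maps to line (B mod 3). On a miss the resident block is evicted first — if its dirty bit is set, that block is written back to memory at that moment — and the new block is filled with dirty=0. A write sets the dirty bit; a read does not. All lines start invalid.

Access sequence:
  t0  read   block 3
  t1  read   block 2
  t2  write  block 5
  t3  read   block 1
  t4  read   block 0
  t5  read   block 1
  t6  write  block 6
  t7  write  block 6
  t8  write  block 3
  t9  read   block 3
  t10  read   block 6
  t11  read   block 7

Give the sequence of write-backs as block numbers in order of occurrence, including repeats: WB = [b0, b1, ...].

WB = [6, 3]

0: R B3 → L0 miss [-]
1: R B2 → L2 miss [-]
2: W B5 → L2 miss [D]
3: R B1 → L1 miss [-]
4: R B0 → L0 miss [-]
5: R B1 → L1 hit [-]
6: W B6 → L0 miss [D]
7: W B6 → L0 hit [D]
8: W B3 → L0 miss wb→B6 [D]
9: R B3 → L0 hit [D]
10: R B6 → L0 miss wb→B3 [-]
11: R B7 → L1 miss [-]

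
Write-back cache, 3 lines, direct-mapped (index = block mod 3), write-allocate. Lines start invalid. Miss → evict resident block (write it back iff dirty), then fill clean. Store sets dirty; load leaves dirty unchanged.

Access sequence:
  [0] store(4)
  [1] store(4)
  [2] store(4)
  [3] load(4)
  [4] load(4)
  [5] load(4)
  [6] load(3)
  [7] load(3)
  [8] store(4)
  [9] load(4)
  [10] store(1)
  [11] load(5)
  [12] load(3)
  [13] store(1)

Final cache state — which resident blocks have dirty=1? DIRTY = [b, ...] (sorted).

0: W B4 → L1 miss [D]
1: W B4 → L1 hit [D]
2: W B4 → L1 hit [D]
3: R B4 → L1 hit [D]
4: R B4 → L1 hit [D]
5: R B4 → L1 hit [D]
6: R B3 → L0 miss [-]
7: R B3 → L0 hit [-]
8: W B4 → L1 hit [D]
9: R B4 → L1 hit [D]
10: W B1 → L1 miss wb→B4 [D]
11: R B5 → L2 miss [-]
12: R B3 → L0 hit [-]
13: W B1 → L1 hit [D]

DIRTY = [1]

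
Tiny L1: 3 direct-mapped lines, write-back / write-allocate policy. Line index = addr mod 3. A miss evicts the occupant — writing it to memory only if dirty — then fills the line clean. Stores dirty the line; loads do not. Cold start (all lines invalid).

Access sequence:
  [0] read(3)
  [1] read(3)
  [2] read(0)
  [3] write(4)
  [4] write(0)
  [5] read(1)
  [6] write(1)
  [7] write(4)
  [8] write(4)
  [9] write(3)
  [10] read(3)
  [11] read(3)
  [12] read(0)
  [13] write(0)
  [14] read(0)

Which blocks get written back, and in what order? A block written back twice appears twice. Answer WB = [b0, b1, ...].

0: R B3 -> L0 miss  d=-]
1: R B3 -> L0 hit  d=-]
2: R B0 -> L0 miss  d=-]
3: W B4 -> L1 miss  d=D]
4: W B0 -> L0 hit  d=D]
5: R B1 -> L1 miss wb->B4  d=-]
6: W B1 -> L1 hit  d=D]
7: W B4 -> L1 miss wb->B1  d=D]
8: W B4 -> L1 hit  d=D]
9: W B3 -> L0 miss wb->B0  d=D]
10: R B3 -> L0 hit  d=D]
11: R B3 -> L0 hit  d=D]
12: R B0 -> L0 miss wb->B3  d=-]
13: W B0 -> L0 hit  d=D]
14: R B0 -> L0 hit  d=D]

WB = [4, 1, 0, 3]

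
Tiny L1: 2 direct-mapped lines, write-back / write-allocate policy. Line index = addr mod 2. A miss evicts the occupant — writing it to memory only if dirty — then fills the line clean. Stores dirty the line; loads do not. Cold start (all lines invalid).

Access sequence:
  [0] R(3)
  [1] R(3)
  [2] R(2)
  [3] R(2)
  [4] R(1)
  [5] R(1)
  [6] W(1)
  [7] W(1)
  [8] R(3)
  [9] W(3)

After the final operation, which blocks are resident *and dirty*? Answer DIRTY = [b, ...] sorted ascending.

DIRTY = [3]

0: R B3 -> L1 miss  d=-]
1: R B3 -> L1 hit  d=-]
2: R B2 -> L0 miss  d=-]
3: R B2 -> L0 hit  d=-]
4: R B1 -> L1 miss  d=-]
5: R B1 -> L1 hit  d=-]
6: W B1 -> L1 hit  d=D]
7: W B1 -> L1 hit  d=D]
8: R B3 -> L1 miss wb->B1  d=-]
9: W B3 -> L1 hit  d=D]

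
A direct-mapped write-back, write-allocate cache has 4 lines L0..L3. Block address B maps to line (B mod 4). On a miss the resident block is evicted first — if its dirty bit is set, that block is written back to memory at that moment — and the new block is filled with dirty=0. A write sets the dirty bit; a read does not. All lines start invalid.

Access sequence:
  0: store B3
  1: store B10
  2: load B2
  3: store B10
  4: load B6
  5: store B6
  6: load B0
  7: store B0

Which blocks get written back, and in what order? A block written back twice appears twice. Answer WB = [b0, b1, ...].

WB = [10, 10]

  0 | W B3 → L3 miss [D]
  1 | W B10 → L2 miss [D]
  2 | R B2 → L2 miss wb→B10 [-]
  3 | W B10 → L2 miss [D]
  4 | R B6 → L2 miss wb→B10 [-]
  5 | W B6 → L2 hit [D]
  6 | R B0 → L0 miss [-]
  7 | W B0 → L0 hit [D]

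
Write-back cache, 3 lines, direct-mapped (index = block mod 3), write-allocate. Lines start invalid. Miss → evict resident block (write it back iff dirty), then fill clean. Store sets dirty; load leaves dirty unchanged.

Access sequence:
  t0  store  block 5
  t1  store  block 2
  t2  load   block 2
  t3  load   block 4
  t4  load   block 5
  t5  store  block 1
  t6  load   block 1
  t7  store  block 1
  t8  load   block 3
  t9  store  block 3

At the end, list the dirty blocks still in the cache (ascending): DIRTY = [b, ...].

DIRTY = [1, 3]

0: W B5 -> L2 miss  d=D]
1: W B2 -> L2 miss wb->B5  d=D]
2: R B2 -> L2 hit  d=D]
3: R B4 -> L1 miss  d=-]
4: R B5 -> L2 miss wb->B2  d=-]
5: W B1 -> L1 miss  d=D]
6: R B1 -> L1 hit  d=D]
7: W B1 -> L1 hit  d=D]
8: R B3 -> L0 miss  d=-]
9: W B3 -> L0 hit  d=D]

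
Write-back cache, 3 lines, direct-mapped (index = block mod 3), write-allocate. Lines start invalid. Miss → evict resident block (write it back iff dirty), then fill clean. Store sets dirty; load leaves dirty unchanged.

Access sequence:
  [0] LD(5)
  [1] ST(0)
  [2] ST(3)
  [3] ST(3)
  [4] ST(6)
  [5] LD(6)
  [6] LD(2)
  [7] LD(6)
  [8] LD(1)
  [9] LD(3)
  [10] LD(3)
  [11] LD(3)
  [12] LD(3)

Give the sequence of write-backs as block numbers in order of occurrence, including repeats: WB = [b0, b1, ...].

  0 | R B5 → L2 miss [-]
  1 | W B0 → L0 miss [D]
  2 | W B3 → L0 miss wb→B0 [D]
  3 | W B3 → L0 hit [D]
  4 | W B6 → L0 miss wb→B3 [D]
  5 | R B6 → L0 hit [D]
  6 | R B2 → L2 miss [-]
  7 | R B6 → L0 hit [D]
  8 | R B1 → L1 miss [-]
  9 | R B3 → L0 miss wb→B6 [-]
  10 | R B3 → L0 hit [-]
  11 | R B3 → L0 hit [-]
  12 | R B3 → L0 hit [-]

WB = [0, 3, 6]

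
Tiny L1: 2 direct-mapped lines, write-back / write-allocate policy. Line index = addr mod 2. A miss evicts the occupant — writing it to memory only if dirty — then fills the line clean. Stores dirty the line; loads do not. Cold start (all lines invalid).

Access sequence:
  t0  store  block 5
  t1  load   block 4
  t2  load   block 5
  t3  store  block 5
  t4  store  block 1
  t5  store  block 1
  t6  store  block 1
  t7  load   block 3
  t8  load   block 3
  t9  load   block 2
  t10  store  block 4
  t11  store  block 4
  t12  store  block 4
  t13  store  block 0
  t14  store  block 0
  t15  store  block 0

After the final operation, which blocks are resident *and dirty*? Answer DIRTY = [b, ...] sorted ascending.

DIRTY = [0]

  0 | W B5 → L1 miss [D]
  1 | R B4 → L0 miss [-]
  2 | R B5 → L1 hit [D]
  3 | W B5 → L1 hit [D]
  4 | W B1 → L1 miss wb→B5 [D]
  5 | W B1 → L1 hit [D]
  6 | W B1 → L1 hit [D]
  7 | R B3 → L1 miss wb→B1 [-]
  8 | R B3 → L1 hit [-]
  9 | R B2 → L0 miss [-]
  10 | W B4 → L0 miss [D]
  11 | W B4 → L0 hit [D]
  12 | W B4 → L0 hit [D]
  13 | W B0 → L0 miss wb→B4 [D]
  14 | W B0 → L0 hit [D]
  15 | W B0 → L0 hit [D]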